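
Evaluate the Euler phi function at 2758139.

2698336

Factor: 2758139 = 107 · 149 · 173.
φ(2758139) = (107−1) · (149−1) · (173−1) = 106 · 148 · 172 = 2698336.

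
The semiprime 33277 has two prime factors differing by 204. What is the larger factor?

Since p = q + 204, we have 33277 = q(q + 204), so q² + 204q − 33277 = 0.
Discriminant: 204² + 4·33277 = 41616 + 133108 = 174724; √174724 = 418.
q = (−204 + 418)/2 = 107, and p = q + 204 = 311.
Check: 107 · 311 = 33277.

311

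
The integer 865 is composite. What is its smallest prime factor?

5

865 is odd.
Digit sum 19, not divisible by 3.
Ends in 5: divisible by 5.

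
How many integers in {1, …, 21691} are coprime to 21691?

21384

Factor: 21691 = 109 · 199.
φ(21691) = (109−1) · (199−1) = 108 · 198 = 21384.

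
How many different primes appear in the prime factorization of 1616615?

1616615 = 5 · 323323
323323 = 7 · 46189
46189 = 11 · 4199
4199 = 13 · 323
323 = 17 · 19
1616615 = 5 · 7 · 11 · 13 · 17 · 19, which has 6 distinct prime factors.

6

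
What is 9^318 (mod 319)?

25

9^1 ≡ 9 (mod 319)
9^2 ≡ 9^2 = 81 ≡ 81 (mod 319)
9^4 ≡ 81^2 = 6561 ≡ 181 (mod 319)
9^8 ≡ 181^2 = 32761 ≡ 223 (mod 319)
9^16 ≡ 223^2 = 49729 ≡ 284 (mod 319)
9^32 ≡ 284^2 = 80656 ≡ 268 (mod 319)
9^64 ≡ 268^2 = 71824 ≡ 49 (mod 319)
9^128 ≡ 49^2 = 2401 ≡ 168 (mod 319)
9^256 ≡ 168^2 = 28224 ≡ 152 (mod 319)
318 = 256 + 32 + 16 + 8 + 4 + 2 in binary powers of 2.
So 9^318 ≡ 152 · 268 · 284 · 223 · 181 · 81 ≡ 25 (mod 319).
Since 25 ≠ 1, base 9 is a Fermat witness: 319 is composite.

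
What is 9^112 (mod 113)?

9^1 ≡ 9 (mod 113)
9^2 ≡ 9^2 = 81 ≡ 81 (mod 113)
9^4 ≡ 81^2 = 6561 ≡ 7 (mod 113)
9^8 ≡ 7^2 = 49 ≡ 49 (mod 113)
9^16 ≡ 49^2 = 2401 ≡ 28 (mod 113)
9^32 ≡ 28^2 = 784 ≡ 106 (mod 113)
9^64 ≡ 106^2 = 11236 ≡ 49 (mod 113)
112 = 64 + 32 + 16 in binary powers of 2.
So 9^112 ≡ 49 · 106 · 28 ≡ 1 (mod 113).
Since the result is 1, base 9 gives no evidence that 113 is composite.

1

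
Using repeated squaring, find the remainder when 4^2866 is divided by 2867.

4^1 ≡ 4 (mod 2867)
4^2 ≡ 4^2 = 16 ≡ 16 (mod 2867)
4^4 ≡ 16^2 = 256 ≡ 256 (mod 2867)
4^8 ≡ 256^2 = 65536 ≡ 2462 (mod 2867)
4^16 ≡ 2462^2 = 6061444 ≡ 606 (mod 2867)
4^32 ≡ 606^2 = 367236 ≡ 260 (mod 2867)
4^64 ≡ 260^2 = 67600 ≡ 1659 (mod 2867)
4^128 ≡ 1659^2 = 2752281 ≡ 2828 (mod 2867)
4^256 ≡ 2828^2 = 7997584 ≡ 1521 (mod 2867)
4^512 ≡ 1521^2 = 2313441 ≡ 2639 (mod 2867)
4^1024 ≡ 2639^2 = 6964321 ≡ 378 (mod 2867)
4^2048 ≡ 378^2 = 142884 ≡ 2401 (mod 2867)
2866 = 2048 + 512 + 256 + 32 + 16 + 2 in binary powers of 2.
So 4^2866 ≡ 2401 · 2639 · 1521 · 260 · 606 · 16 ≡ 972 (mod 2867).
Since 972 ≠ 1, base 4 is a Fermat witness: 2867 is composite.

972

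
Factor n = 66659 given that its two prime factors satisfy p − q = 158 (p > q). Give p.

Since p = q + 158, we have 66659 = q(q + 158), so q² + 158q − 66659 = 0.
Discriminant: 158² + 4·66659 = 24964 + 266636 = 291600; √291600 = 540.
q = (−158 + 540)/2 = 191, and p = q + 158 = 349.
Check: 191 · 349 = 66659.

349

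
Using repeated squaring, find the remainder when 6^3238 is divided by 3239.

705

6^1 ≡ 6 (mod 3239)
6^2 ≡ 6^2 = 36 ≡ 36 (mod 3239)
6^4 ≡ 36^2 = 1296 ≡ 1296 (mod 3239)
6^8 ≡ 1296^2 = 1679616 ≡ 1814 (mod 3239)
6^16 ≡ 1814^2 = 3290596 ≡ 3011 (mod 3239)
6^32 ≡ 3011^2 = 9066121 ≡ 160 (mod 3239)
6^64 ≡ 160^2 = 25600 ≡ 2927 (mod 3239)
6^128 ≡ 2927^2 = 8567329 ≡ 174 (mod 3239)
6^256 ≡ 174^2 = 30276 ≡ 1125 (mod 3239)
6^512 ≡ 1125^2 = 1265625 ≡ 2415 (mod 3239)
6^1024 ≡ 2415^2 = 5832225 ≡ 2025 (mod 3239)
6^2048 ≡ 2025^2 = 4100625 ≡ 51 (mod 3239)
3238 = 2048 + 1024 + 128 + 32 + 4 + 2 in binary powers of 2.
So 6^3238 ≡ 51 · 2025 · 174 · 160 · 1296 · 36 ≡ 705 (mod 3239).
Since 705 ≠ 1, base 6 is a Fermat witness: 3239 is composite.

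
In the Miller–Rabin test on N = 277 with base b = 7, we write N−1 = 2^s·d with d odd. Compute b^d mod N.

276

277 − 1 = 276 = 2^2 · 69, so d = 69.
7^1 ≡ 7 (mod 277)
7^2 ≡ 7^2 = 49 ≡ 49 (mod 277)
7^4 ≡ 49^2 = 2401 ≡ 185 (mod 277)
7^8 ≡ 185^2 = 34225 ≡ 154 (mod 277)
7^16 ≡ 154^2 = 23716 ≡ 171 (mod 277)
7^32 ≡ 171^2 = 29241 ≡ 156 (mod 277)
7^64 ≡ 156^2 = 24336 ≡ 237 (mod 277)
69 = 64 + 4 + 1 in binary powers of 2.
So 7^69 ≡ 237 · 185 · 7 ≡ 276 (mod 277).
Since 7^d ≡ 276 (mod 277), base 7 does not prove 277 composite.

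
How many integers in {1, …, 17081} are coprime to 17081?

Factor: 17081 = 19 · 29 · 31.
φ(17081) = (19−1) · (29−1) · (31−1) = 18 · 28 · 30 = 15120.

15120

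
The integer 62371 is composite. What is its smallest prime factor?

97

62371 is odd.
Digit sum 19, not divisible by 3.
Ends in 1: not divisible by 5.
7: 62371 = 7·8910 + 1
11: 62371 = 11·5670 + 1
13: 62371 = 13·4797 + 10
17: 62371 = 17·3668 + 15
19: 62371 = 19·3282 + 13
23: 62371 = 23·2711 + 18
29: 62371 = 29·2150 + 21
31: 62371 = 31·2011 + 30
37: 62371 = 37·1685 + 26
41: 62371 = 41·1521 + 10
43: 62371 = 43·1450 + 21
47: 62371 = 47·1327 + 2
53: 62371 = 53·1176 + 43
59: 62371 = 59·1057 + 8
61: 62371 = 61·1022 + 29
67: 62371 = 67·930 + 61
71: 62371 = 71·878 + 33
73: 62371 = 73·854 + 29
79: 62371 = 79·789 + 40
83: 62371 = 83·751 + 38
89: 62371 = 89·700 + 71
97: 62371 = 97·643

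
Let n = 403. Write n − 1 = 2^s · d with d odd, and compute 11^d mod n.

151

403 − 1 = 402 = 2^1 · 201, so d = 201.
11^1 ≡ 11 (mod 403)
11^2 ≡ 11^2 = 121 ≡ 121 (mod 403)
11^4 ≡ 121^2 = 14641 ≡ 133 (mod 403)
11^8 ≡ 133^2 = 17689 ≡ 360 (mod 403)
11^16 ≡ 360^2 = 129600 ≡ 237 (mod 403)
11^32 ≡ 237^2 = 56169 ≡ 152 (mod 403)
11^64 ≡ 152^2 = 23104 ≡ 133 (mod 403)
11^128 ≡ 133^2 = 17689 ≡ 360 (mod 403)
201 = 128 + 64 + 8 + 1 in binary powers of 2.
So 11^201 ≡ 360 · 133 · 360 · 11 ≡ 151 (mod 403).
Squaring chain: 151; never reaches −1, so base 11 is a Miller–Rabin witness that 403 is composite.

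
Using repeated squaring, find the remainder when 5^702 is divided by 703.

5^1 ≡ 5 (mod 703)
5^2 ≡ 5^2 = 25 ≡ 25 (mod 703)
5^4 ≡ 25^2 = 625 ≡ 625 (mod 703)
5^8 ≡ 625^2 = 390625 ≡ 460 (mod 703)
5^16 ≡ 460^2 = 211600 ≡ 700 (mod 703)
5^32 ≡ 700^2 = 490000 ≡ 9 (mod 703)
5^64 ≡ 9^2 = 81 ≡ 81 (mod 703)
5^128 ≡ 81^2 = 6561 ≡ 234 (mod 703)
5^256 ≡ 234^2 = 54756 ≡ 625 (mod 703)
5^512 ≡ 625^2 = 390625 ≡ 460 (mod 703)
702 = 512 + 128 + 32 + 16 + 8 + 4 + 2 in binary powers of 2.
So 5^702 ≡ 460 · 234 · 9 · 700 · 460 · 625 · 25 ≡ 628 (mod 703).
Since 628 ≠ 1, base 5 is a Fermat witness: 703 is composite.

628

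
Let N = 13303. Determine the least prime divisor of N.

13303 is odd.
Digit sum 10, not divisible by 3.
Ends in 3: not divisible by 5.
7: 13303 = 7·1900 + 3
11: 13303 = 11·1209 + 4
13: 13303 = 13·1023 + 4
17: 13303 = 17·782 + 9
19: 13303 = 19·700 + 3
23: 13303 = 23·578 + 9
29: 13303 = 29·458 + 21
31: 13303 = 31·429 + 4
37: 13303 = 37·359 + 20
41: 13303 = 41·324 + 19
43: 13303 = 43·309 + 16
47: 13303 = 47·283 + 2
53: 13303 = 53·251

53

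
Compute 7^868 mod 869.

7^1 ≡ 7 (mod 869)
7^2 ≡ 7^2 = 49 ≡ 49 (mod 869)
7^4 ≡ 49^2 = 2401 ≡ 663 (mod 869)
7^8 ≡ 663^2 = 439569 ≡ 724 (mod 869)
7^16 ≡ 724^2 = 524176 ≡ 169 (mod 869)
7^32 ≡ 169^2 = 28561 ≡ 753 (mod 869)
7^64 ≡ 753^2 = 567009 ≡ 421 (mod 869)
7^128 ≡ 421^2 = 177241 ≡ 834 (mod 869)
7^256 ≡ 834^2 = 695556 ≡ 356 (mod 869)
7^512 ≡ 356^2 = 126736 ≡ 731 (mod 869)
868 = 512 + 256 + 64 + 32 + 4 in binary powers of 2.
So 7^868 ≡ 731 · 356 · 421 · 753 · 663 ≡ 163 (mod 869).
Since 163 ≠ 1, base 7 is a Fermat witness: 869 is composite.

163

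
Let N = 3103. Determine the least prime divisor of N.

29

3103 is odd.
Digit sum 7, not divisible by 3.
Ends in 3: not divisible by 5.
7: 3103 = 7·443 + 2
11: 3103 = 11·282 + 1
13: 3103 = 13·238 + 9
17: 3103 = 17·182 + 9
19: 3103 = 19·163 + 6
23: 3103 = 23·134 + 21
29: 3103 = 29·107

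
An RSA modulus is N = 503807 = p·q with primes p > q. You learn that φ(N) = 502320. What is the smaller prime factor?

φ(n) = (p−1)(q−1) = n − (p+q) + 1, so p + q = 503807 − 502320 + 1 = 1488.
p and q are the roots of t² − 1488t + 503807 = 0.
Discriminant: 1488² − 4·503807 = 2214144 − 2015228 = 198916; √198916 = 446.
q = (1488 − 446)/2 = 521, p = (1488 + 446)/2 = 967.
Check: 521 · 967 = 503807.

521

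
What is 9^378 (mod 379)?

1

9^1 ≡ 9 (mod 379)
9^2 ≡ 9^2 = 81 ≡ 81 (mod 379)
9^4 ≡ 81^2 = 6561 ≡ 118 (mod 379)
9^8 ≡ 118^2 = 13924 ≡ 280 (mod 379)
9^16 ≡ 280^2 = 78400 ≡ 326 (mod 379)
9^32 ≡ 326^2 = 106276 ≡ 156 (mod 379)
9^64 ≡ 156^2 = 24336 ≡ 80 (mod 379)
9^128 ≡ 80^2 = 6400 ≡ 336 (mod 379)
9^256 ≡ 336^2 = 112896 ≡ 333 (mod 379)
378 = 256 + 64 + 32 + 16 + 8 + 2 in binary powers of 2.
So 9^378 ≡ 333 · 80 · 156 · 326 · 280 · 81 ≡ 1 (mod 379).
Since the result is 1, base 9 gives no evidence that 379 is composite.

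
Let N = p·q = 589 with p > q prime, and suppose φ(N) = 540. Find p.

φ(n) = (p−1)(q−1) = n − (p+q) + 1, so p + q = 589 − 540 + 1 = 50.
p and q are the roots of t² − 50t + 589 = 0.
Discriminant: 50² − 4·589 = 2500 − 2356 = 144; √144 = 12.
q = (50 − 12)/2 = 19, p = (50 + 12)/2 = 31.
Check: 19 · 31 = 589.

31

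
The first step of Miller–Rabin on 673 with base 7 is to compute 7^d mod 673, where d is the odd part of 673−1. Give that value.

589

673 − 1 = 672 = 2^5 · 21, so d = 21.
7^1 ≡ 7 (mod 673)
7^2 ≡ 7^2 = 49 ≡ 49 (mod 673)
7^4 ≡ 49^2 = 2401 ≡ 382 (mod 673)
7^8 ≡ 382^2 = 145924 ≡ 556 (mod 673)
7^16 ≡ 556^2 = 309136 ≡ 229 (mod 673)
21 = 16 + 4 + 1 in binary powers of 2.
So 7^21 ≡ 229 · 382 · 7 ≡ 589 (mod 673).
Squaring chain: 589 → 326 → 615 → 672 → 1; reaches −1, so base 7 does not prove 673 composite.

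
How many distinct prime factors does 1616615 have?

6

1616615 = 5 · 323323
323323 = 7 · 46189
46189 = 11 · 4199
4199 = 13 · 323
323 = 17 · 19
1616615 = 5 · 7 · 11 · 13 · 17 · 19, which has 6 distinct prime factors.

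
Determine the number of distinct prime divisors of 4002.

4

4002 = 2 · 2001
2001 = 3 · 667
667 = 23 · 29
4002 = 2 · 3 · 23 · 29, which has 4 distinct prime factors.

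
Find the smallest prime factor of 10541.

10541 is odd.
Digit sum 11, not divisible by 3.
Ends in 1: not divisible by 5.
7: 10541 = 7·1505 + 6
11: 10541 = 11·958 + 3
13: 10541 = 13·810 + 11
17: 10541 = 17·620 + 1
19: 10541 = 19·554 + 15
23: 10541 = 23·458 + 7
29: 10541 = 29·363 + 14
31: 10541 = 31·340 + 1
37: 10541 = 37·284 + 33
41: 10541 = 41·257 + 4
43: 10541 = 43·245 + 6
47: 10541 = 47·224 + 13
53: 10541 = 53·198 + 47
59: 10541 = 59·178 + 39
61: 10541 = 61·172 + 49
67: 10541 = 67·157 + 22
71: 10541 = 71·148 + 33
73: 10541 = 73·144 + 29
79: 10541 = 79·133 + 34
83: 10541 = 83·127

83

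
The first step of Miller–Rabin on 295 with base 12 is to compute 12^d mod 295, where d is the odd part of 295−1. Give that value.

203

295 − 1 = 294 = 2^1 · 147, so d = 147.
12^1 ≡ 12 (mod 295)
12^2 ≡ 12^2 = 144 ≡ 144 (mod 295)
12^4 ≡ 144^2 = 20736 ≡ 86 (mod 295)
12^8 ≡ 86^2 = 7396 ≡ 21 (mod 295)
12^16 ≡ 21^2 = 441 ≡ 146 (mod 295)
12^32 ≡ 146^2 = 21316 ≡ 76 (mod 295)
12^64 ≡ 76^2 = 5776 ≡ 171 (mod 295)
12^128 ≡ 171^2 = 29241 ≡ 36 (mod 295)
147 = 128 + 16 + 2 + 1 in binary powers of 2.
So 12^147 ≡ 36 · 146 · 144 · 12 ≡ 203 (mod 295).
Squaring chain: 203; never reaches −1, so base 12 is a Miller–Rabin witness that 295 is composite.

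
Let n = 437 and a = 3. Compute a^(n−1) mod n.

3^1 ≡ 3 (mod 437)
3^2 ≡ 3^2 = 9 ≡ 9 (mod 437)
3^4 ≡ 9^2 = 81 ≡ 81 (mod 437)
3^8 ≡ 81^2 = 6561 ≡ 6 (mod 437)
3^16 ≡ 6^2 = 36 ≡ 36 (mod 437)
3^32 ≡ 36^2 = 1296 ≡ 422 (mod 437)
3^64 ≡ 422^2 = 178084 ≡ 225 (mod 437)
3^128 ≡ 225^2 = 50625 ≡ 370 (mod 437)
3^256 ≡ 370^2 = 136900 ≡ 119 (mod 437)
436 = 256 + 128 + 32 + 16 + 4 in binary powers of 2.
So 3^436 ≡ 119 · 370 · 422 · 36 · 81 ≡ 347 (mod 437).
Since 347 ≠ 1, base 3 is a Fermat witness: 437 is composite.

347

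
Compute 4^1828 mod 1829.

4^1 ≡ 4 (mod 1829)
4^2 ≡ 4^2 = 16 ≡ 16 (mod 1829)
4^4 ≡ 16^2 = 256 ≡ 256 (mod 1829)
4^8 ≡ 256^2 = 65536 ≡ 1521 (mod 1829)
4^16 ≡ 1521^2 = 2313441 ≡ 1585 (mod 1829)
4^32 ≡ 1585^2 = 2512225 ≡ 1008 (mod 1829)
4^64 ≡ 1008^2 = 1016064 ≡ 969 (mod 1829)
4^128 ≡ 969^2 = 938961 ≡ 684 (mod 1829)
4^256 ≡ 684^2 = 467856 ≡ 1461 (mod 1829)
4^512 ≡ 1461^2 = 2134521 ≡ 78 (mod 1829)
4^1024 ≡ 78^2 = 6084 ≡ 597 (mod 1829)
1828 = 1024 + 512 + 256 + 32 + 4 in binary powers of 2.
So 4^1828 ≡ 597 · 78 · 1461 · 1008 · 256 ≡ 653 (mod 1829).
Since 653 ≠ 1, base 4 is a Fermat witness: 1829 is composite.

653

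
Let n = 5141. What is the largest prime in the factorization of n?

97

5141 = 53 · 97
97 is prime.
So 5141 = 53 · 97; the largest prime factor is 97.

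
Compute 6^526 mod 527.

366

6^1 ≡ 6 (mod 527)
6^2 ≡ 6^2 = 36 ≡ 36 (mod 527)
6^4 ≡ 36^2 = 1296 ≡ 242 (mod 527)
6^8 ≡ 242^2 = 58564 ≡ 67 (mod 527)
6^16 ≡ 67^2 = 4489 ≡ 273 (mod 527)
6^32 ≡ 273^2 = 74529 ≡ 222 (mod 527)
6^64 ≡ 222^2 = 49284 ≡ 273 (mod 527)
6^128 ≡ 273^2 = 74529 ≡ 222 (mod 527)
6^256 ≡ 222^2 = 49284 ≡ 273 (mod 527)
6^512 ≡ 273^2 = 74529 ≡ 222 (mod 527)
526 = 512 + 8 + 4 + 2 in binary powers of 2.
So 6^526 ≡ 222 · 67 · 242 · 36 ≡ 366 (mod 527).
Since 366 ≠ 1, base 6 is a Fermat witness: 527 is composite.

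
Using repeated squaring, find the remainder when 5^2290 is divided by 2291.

5^1 ≡ 5 (mod 2291)
5^2 ≡ 5^2 = 25 ≡ 25 (mod 2291)
5^4 ≡ 25^2 = 625 ≡ 625 (mod 2291)
5^8 ≡ 625^2 = 390625 ≡ 1155 (mod 2291)
5^16 ≡ 1155^2 = 1334025 ≡ 663 (mod 2291)
5^32 ≡ 663^2 = 439569 ≡ 1988 (mod 2291)
5^64 ≡ 1988^2 = 3952144 ≡ 169 (mod 2291)
5^128 ≡ 169^2 = 28561 ≡ 1069 (mod 2291)
5^256 ≡ 1069^2 = 1142761 ≡ 1843 (mod 2291)
5^512 ≡ 1843^2 = 3396649 ≡ 1387 (mod 2291)
5^1024 ≡ 1387^2 = 1923769 ≡ 1620 (mod 2291)
5^2048 ≡ 1620^2 = 2624400 ≡ 1205 (mod 2291)
2290 = 2048 + 128 + 64 + 32 + 16 + 2 in binary powers of 2.
So 5^2290 ≡ 1205 · 1069 · 169 · 1988 · 663 · 25 ≡ 111 (mod 2291).
Since 111 ≠ 1, base 5 is a Fermat witness: 2291 is composite.

111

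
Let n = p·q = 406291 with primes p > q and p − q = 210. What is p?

751

Since p = q + 210, we have 406291 = q(q + 210), so q² + 210q − 406291 = 0.
Discriminant: 210² + 4·406291 = 44100 + 1625164 = 1669264; √1669264 = 1292.
q = (−210 + 1292)/2 = 541, and p = q + 210 = 751.
Check: 541 · 751 = 406291.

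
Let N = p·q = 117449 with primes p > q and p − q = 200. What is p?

Since p = q + 200, we have 117449 = q(q + 200), so q² + 200q − 117449 = 0.
Discriminant: 200² + 4·117449 = 40000 + 469796 = 509796; √509796 = 714.
q = (−200 + 714)/2 = 257, and p = q + 200 = 457.
Check: 257 · 457 = 117449.

457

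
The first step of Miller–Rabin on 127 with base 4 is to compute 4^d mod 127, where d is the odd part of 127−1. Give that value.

127 − 1 = 126 = 2^1 · 63, so d = 63.
4^1 ≡ 4 (mod 127)
4^2 ≡ 4^2 = 16 ≡ 16 (mod 127)
4^4 ≡ 16^2 = 256 ≡ 2 (mod 127)
4^8 ≡ 2^2 = 4 ≡ 4 (mod 127)
4^16 ≡ 4^2 = 16 ≡ 16 (mod 127)
4^32 ≡ 16^2 = 256 ≡ 2 (mod 127)
63 = 32 + 16 + 8 + 4 + 2 + 1 in binary powers of 2.
So 4^63 ≡ 2 · 16 · 4 · 2 · 16 · 4 ≡ 1 (mod 127).
Since 4^d ≡ 1 (mod 127), base 4 does not prove 127 composite.

1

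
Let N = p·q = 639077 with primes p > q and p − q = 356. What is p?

Since p = q + 356, we have 639077 = q(q + 356), so q² + 356q − 639077 = 0.
Discriminant: 356² + 4·639077 = 126736 + 2556308 = 2683044; √2683044 = 1638.
q = (−356 + 1638)/2 = 641, and p = q + 356 = 997.
Check: 641 · 997 = 639077.

997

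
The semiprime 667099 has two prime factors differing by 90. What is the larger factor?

863

Since p = q + 90, we have 667099 = q(q + 90), so q² + 90q − 667099 = 0.
Discriminant: 90² + 4·667099 = 8100 + 2668396 = 2676496; √2676496 = 1636.
q = (−90 + 1636)/2 = 773, and p = q + 90 = 863.
Check: 773 · 863 = 667099.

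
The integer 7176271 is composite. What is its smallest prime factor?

41

7176271 is odd.
Digit sum 31, not divisible by 3.
Ends in 1: not divisible by 5.
7: 7176271 = 7·1025181 + 4
11: 7176271 = 11·652388 + 3
13: 7176271 = 13·552020 + 11
17: 7176271 = 17·422133 + 10
19: 7176271 = 19·377698 + 9
23: 7176271 = 23·312011 + 18
29: 7176271 = 29·247457 + 18
31: 7176271 = 31·231492 + 19
37: 7176271 = 37·193953 + 10
41: 7176271 = 41·175031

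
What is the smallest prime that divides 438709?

37

438709 is odd.
Digit sum 31, not divisible by 3.
Ends in 9: not divisible by 5.
7: 438709 = 7·62672 + 5
11: 438709 = 11·39882 + 7
13: 438709 = 13·33746 + 11
17: 438709 = 17·25806 + 7
19: 438709 = 19·23089 + 18
23: 438709 = 23·19074 + 7
29: 438709 = 29·15127 + 26
31: 438709 = 31·14151 + 28
37: 438709 = 37·11857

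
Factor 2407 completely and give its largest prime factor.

2407 = 29 · 83
83 is prime.
So 2407 = 29 · 83; the largest prime factor is 83.

83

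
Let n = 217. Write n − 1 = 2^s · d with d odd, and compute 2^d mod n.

217 − 1 = 216 = 2^3 · 27, so d = 27.
2^1 ≡ 2 (mod 217)
2^2 ≡ 2^2 = 4 ≡ 4 (mod 217)
2^4 ≡ 4^2 = 16 ≡ 16 (mod 217)
2^8 ≡ 16^2 = 256 ≡ 39 (mod 217)
2^16 ≡ 39^2 = 1521 ≡ 2 (mod 217)
27 = 16 + 8 + 2 + 1 in binary powers of 2.
So 2^27 ≡ 2 · 39 · 4 · 2 ≡ 190 (mod 217).
Squaring chain: 190 → 78 → 8; never reaches −1, so base 2 is a Miller–Rabin witness that 217 is composite.

190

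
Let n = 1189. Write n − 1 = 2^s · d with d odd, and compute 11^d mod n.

1189 − 1 = 1188 = 2^2 · 297, so d = 297.
11^1 ≡ 11 (mod 1189)
11^2 ≡ 11^2 = 121 ≡ 121 (mod 1189)
11^4 ≡ 121^2 = 14641 ≡ 373 (mod 1189)
11^8 ≡ 373^2 = 139129 ≡ 16 (mod 1189)
11^16 ≡ 16^2 = 256 ≡ 256 (mod 1189)
11^32 ≡ 256^2 = 65536 ≡ 141 (mod 1189)
11^64 ≡ 141^2 = 19881 ≡ 857 (mod 1189)
11^128 ≡ 857^2 = 734449 ≡ 836 (mod 1189)
11^256 ≡ 836^2 = 698896 ≡ 953 (mod 1189)
297 = 256 + 32 + 8 + 1 in binary powers of 2.
So 11^297 ≡ 953 · 141 · 16 · 11 ≡ 438 (mod 1189).
Squaring chain: 438 → 415; never reaches −1, so base 11 is a Miller–Rabin witness that 1189 is composite.

438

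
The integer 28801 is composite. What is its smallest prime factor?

83

28801 is odd.
Digit sum 19, not divisible by 3.
Ends in 1: not divisible by 5.
7: 28801 = 7·4114 + 3
11: 28801 = 11·2618 + 3
13: 28801 = 13·2215 + 6
17: 28801 = 17·1694 + 3
19: 28801 = 19·1515 + 16
23: 28801 = 23·1252 + 5
29: 28801 = 29·993 + 4
31: 28801 = 31·929 + 2
37: 28801 = 37·778 + 15
41: 28801 = 41·702 + 19
43: 28801 = 43·669 + 34
47: 28801 = 47·612 + 37
53: 28801 = 53·543 + 22
59: 28801 = 59·488 + 9
61: 28801 = 61·472 + 9
67: 28801 = 67·429 + 58
71: 28801 = 71·405 + 46
73: 28801 = 73·394 + 39
79: 28801 = 79·364 + 45
83: 28801 = 83·347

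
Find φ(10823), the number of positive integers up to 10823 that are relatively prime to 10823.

10608

Factor: 10823 = 79 · 137.
φ(10823) = (79−1) · (137−1) = 78 · 136 = 10608.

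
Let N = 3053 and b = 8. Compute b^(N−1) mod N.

8^1 ≡ 8 (mod 3053)
8^2 ≡ 8^2 = 64 ≡ 64 (mod 3053)
8^4 ≡ 64^2 = 4096 ≡ 1043 (mod 3053)
8^8 ≡ 1043^2 = 1087849 ≡ 981 (mod 3053)
8^16 ≡ 981^2 = 962361 ≡ 666 (mod 3053)
8^32 ≡ 666^2 = 443556 ≡ 871 (mod 3053)
8^64 ≡ 871^2 = 758641 ≡ 1497 (mod 3053)
8^128 ≡ 1497^2 = 2241009 ≡ 107 (mod 3053)
8^256 ≡ 107^2 = 11449 ≡ 2290 (mod 3053)
8^512 ≡ 2290^2 = 5244100 ≡ 2099 (mod 3053)
8^1024 ≡ 2099^2 = 4405801 ≡ 322 (mod 3053)
8^2048 ≡ 322^2 = 103684 ≡ 2935 (mod 3053)
3052 = 2048 + 512 + 256 + 128 + 64 + 32 + 8 + 4 in binary powers of 2.
So 8^3052 ≡ 2935 · 2099 · 2290 · 107 · 1497 · 871 · 981 · 1043 ≡ 2581 (mod 3053).
Since 2581 ≠ 1, base 8 is a Fermat witness: 3053 is composite.

2581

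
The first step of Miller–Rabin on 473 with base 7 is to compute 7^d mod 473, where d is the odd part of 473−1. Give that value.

338

473 − 1 = 472 = 2^3 · 59, so d = 59.
7^1 ≡ 7 (mod 473)
7^2 ≡ 7^2 = 49 ≡ 49 (mod 473)
7^4 ≡ 49^2 = 2401 ≡ 36 (mod 473)
7^8 ≡ 36^2 = 1296 ≡ 350 (mod 473)
7^16 ≡ 350^2 = 122500 ≡ 466 (mod 473)
7^32 ≡ 466^2 = 217156 ≡ 49 (mod 473)
59 = 32 + 16 + 8 + 2 + 1 in binary powers of 2.
So 7^59 ≡ 49 · 466 · 350 · 49 · 7 ≡ 338 (mod 473).
Squaring chain: 338 → 251 → 92; never reaches −1, so base 7 is a Miller–Rabin witness that 473 is composite.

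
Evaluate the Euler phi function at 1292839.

1255800

Factor: 1292839 = 71 · 131 · 139.
φ(1292839) = (71−1) · (131−1) · (139−1) = 70 · 130 · 138 = 1255800.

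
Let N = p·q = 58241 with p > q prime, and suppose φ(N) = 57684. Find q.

139

φ(n) = (p−1)(q−1) = n − (p+q) + 1, so p + q = 58241 − 57684 + 1 = 558.
p and q are the roots of t² − 558t + 58241 = 0.
Discriminant: 558² − 4·58241 = 311364 − 232964 = 78400; √78400 = 280.
q = (558 − 280)/2 = 139, p = (558 + 280)/2 = 419.
Check: 139 · 419 = 58241.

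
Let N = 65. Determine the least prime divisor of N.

65 is odd.
Digit sum 11, not divisible by 3.
Ends in 5: divisible by 5.

5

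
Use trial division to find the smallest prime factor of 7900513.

59

7900513 is odd.
Digit sum 25, not divisible by 3.
Ends in 3: not divisible by 5.
7: 7900513 = 7·1128644 + 5
11: 7900513 = 11·718228 + 5
13: 7900513 = 13·607731 + 10
17: 7900513 = 17·464736 + 1
19: 7900513 = 19·415816 + 9
23: 7900513 = 23·343500 + 13
29: 7900513 = 29·272431 + 14
31: 7900513 = 31·254855 + 8
37: 7900513 = 37·213527 + 14
41: 7900513 = 41·192695 + 18
43: 7900513 = 43·183732 + 37
47: 7900513 = 47·168096 + 1
53: 7900513 = 53·149066 + 15
59: 7900513 = 59·133907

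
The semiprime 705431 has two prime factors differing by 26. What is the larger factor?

853

Since p = q + 26, we have 705431 = q(q + 26), so q² + 26q − 705431 = 0.
Discriminant: 26² + 4·705431 = 676 + 2821724 = 2822400; √2822400 = 1680.
q = (−26 + 1680)/2 = 827, and p = q + 26 = 853.
Check: 827 · 853 = 705431.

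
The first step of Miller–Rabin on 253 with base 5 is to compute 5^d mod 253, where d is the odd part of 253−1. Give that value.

253 − 1 = 252 = 2^2 · 63, so d = 63.
5^1 ≡ 5 (mod 253)
5^2 ≡ 5^2 = 25 ≡ 25 (mod 253)
5^4 ≡ 25^2 = 625 ≡ 119 (mod 253)
5^8 ≡ 119^2 = 14161 ≡ 246 (mod 253)
5^16 ≡ 246^2 = 60516 ≡ 49 (mod 253)
5^32 ≡ 49^2 = 2401 ≡ 124 (mod 253)
63 = 32 + 16 + 8 + 4 + 2 + 1 in binary powers of 2.
So 5^63 ≡ 124 · 49 · 246 · 119 · 25 · 5 ≡ 191 (mod 253).
Squaring chain: 191 → 49; never reaches −1, so base 5 is a Miller–Rabin witness that 253 is composite.

191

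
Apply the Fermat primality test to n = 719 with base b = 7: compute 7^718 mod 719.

7^1 ≡ 7 (mod 719)
7^2 ≡ 7^2 = 49 ≡ 49 (mod 719)
7^4 ≡ 49^2 = 2401 ≡ 244 (mod 719)
7^8 ≡ 244^2 = 59536 ≡ 578 (mod 719)
7^16 ≡ 578^2 = 334084 ≡ 468 (mod 719)
7^32 ≡ 468^2 = 219024 ≡ 448 (mod 719)
7^64 ≡ 448^2 = 200704 ≡ 103 (mod 719)
7^128 ≡ 103^2 = 10609 ≡ 543 (mod 719)
7^256 ≡ 543^2 = 294849 ≡ 59 (mod 719)
7^512 ≡ 59^2 = 3481 ≡ 605 (mod 719)
718 = 512 + 128 + 64 + 8 + 4 + 2 in binary powers of 2.
So 7^718 ≡ 605 · 543 · 103 · 578 · 244 · 49 ≡ 1 (mod 719).
Since the result is 1, base 7 gives no evidence that 719 is composite.

1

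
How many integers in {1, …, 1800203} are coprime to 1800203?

Factor: 1800203 = 89 · 113 · 179.
φ(1800203) = (89−1) · (113−1) · (179−1) = 88 · 112 · 178 = 1754368.

1754368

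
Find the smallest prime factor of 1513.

17

1513 is odd.
Digit sum 10, not divisible by 3.
Ends in 3: not divisible by 5.
7: 1513 = 7·216 + 1
11: 1513 = 11·137 + 6
13: 1513 = 13·116 + 5
17: 1513 = 17·89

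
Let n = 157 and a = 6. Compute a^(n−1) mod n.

1

6^1 ≡ 6 (mod 157)
6^2 ≡ 6^2 = 36 ≡ 36 (mod 157)
6^4 ≡ 36^2 = 1296 ≡ 40 (mod 157)
6^8 ≡ 40^2 = 1600 ≡ 30 (mod 157)
6^16 ≡ 30^2 = 900 ≡ 115 (mod 157)
6^32 ≡ 115^2 = 13225 ≡ 37 (mod 157)
6^64 ≡ 37^2 = 1369 ≡ 113 (mod 157)
6^128 ≡ 113^2 = 12769 ≡ 52 (mod 157)
156 = 128 + 16 + 8 + 4 in binary powers of 2.
So 6^156 ≡ 52 · 115 · 30 · 40 ≡ 1 (mod 157).
Since the result is 1, base 6 gives no evidence that 157 is composite.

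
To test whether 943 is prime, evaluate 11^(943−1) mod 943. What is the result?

453

11^1 ≡ 11 (mod 943)
11^2 ≡ 11^2 = 121 ≡ 121 (mod 943)
11^4 ≡ 121^2 = 14641 ≡ 496 (mod 943)
11^8 ≡ 496^2 = 246016 ≡ 836 (mod 943)
11^16 ≡ 836^2 = 698896 ≡ 133 (mod 943)
11^32 ≡ 133^2 = 17689 ≡ 715 (mod 943)
11^64 ≡ 715^2 = 511225 ≡ 119 (mod 943)
11^128 ≡ 119^2 = 14161 ≡ 16 (mod 943)
11^256 ≡ 16^2 = 256 ≡ 256 (mod 943)
11^512 ≡ 256^2 = 65536 ≡ 469 (mod 943)
942 = 512 + 256 + 128 + 32 + 8 + 4 + 2 in binary powers of 2.
So 11^942 ≡ 469 · 256 · 16 · 715 · 836 · 496 · 121 ≡ 453 (mod 943).
Since 453 ≠ 1, base 11 is a Fermat witness: 943 is composite.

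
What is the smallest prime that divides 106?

106 is even: 2 divides it.

2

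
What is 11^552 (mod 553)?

11^1 ≡ 11 (mod 553)
11^2 ≡ 11^2 = 121 ≡ 121 (mod 553)
11^4 ≡ 121^2 = 14641 ≡ 263 (mod 553)
11^8 ≡ 263^2 = 69169 ≡ 44 (mod 553)
11^16 ≡ 44^2 = 1936 ≡ 277 (mod 553)
11^32 ≡ 277^2 = 76729 ≡ 415 (mod 553)
11^64 ≡ 415^2 = 172225 ≡ 242 (mod 553)
11^128 ≡ 242^2 = 58564 ≡ 499 (mod 553)
11^256 ≡ 499^2 = 249001 ≡ 151 (mod 553)
11^512 ≡ 151^2 = 22801 ≡ 128 (mod 553)
552 = 512 + 32 + 8 in binary powers of 2.
So 11^552 ≡ 128 · 415 · 44 ≡ 302 (mod 553).
Since 302 ≠ 1, base 11 is a Fermat witness: 553 is composite.

302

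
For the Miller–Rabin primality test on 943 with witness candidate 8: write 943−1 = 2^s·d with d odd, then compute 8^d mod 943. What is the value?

943 − 1 = 942 = 2^1 · 471, so d = 471.
8^1 ≡ 8 (mod 943)
8^2 ≡ 8^2 = 64 ≡ 64 (mod 943)
8^4 ≡ 64^2 = 4096 ≡ 324 (mod 943)
8^8 ≡ 324^2 = 104976 ≡ 303 (mod 943)
8^16 ≡ 303^2 = 91809 ≡ 338 (mod 943)
8^32 ≡ 338^2 = 114244 ≡ 141 (mod 943)
8^64 ≡ 141^2 = 19881 ≡ 78 (mod 943)
8^128 ≡ 78^2 = 6084 ≡ 426 (mod 943)
8^256 ≡ 426^2 = 181476 ≡ 420 (mod 943)
471 = 256 + 128 + 64 + 16 + 4 + 2 + 1 in binary powers of 2.
So 8^471 ≡ 420 · 426 · 78 · 338 · 324 · 64 · 8 ≡ 607 (mod 943).
Squaring chain: 607; never reaches −1, so base 8 is a Miller–Rabin witness that 943 is composite.

607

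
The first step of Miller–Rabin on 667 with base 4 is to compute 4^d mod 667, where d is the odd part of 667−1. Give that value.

179

667 − 1 = 666 = 2^1 · 333, so d = 333.
4^1 ≡ 4 (mod 667)
4^2 ≡ 4^2 = 16 ≡ 16 (mod 667)
4^4 ≡ 16^2 = 256 ≡ 256 (mod 667)
4^8 ≡ 256^2 = 65536 ≡ 170 (mod 667)
4^16 ≡ 170^2 = 28900 ≡ 219 (mod 667)
4^32 ≡ 219^2 = 47961 ≡ 604 (mod 667)
4^64 ≡ 604^2 = 364816 ≡ 634 (mod 667)
4^128 ≡ 634^2 = 401956 ≡ 422 (mod 667)
4^256 ≡ 422^2 = 178084 ≡ 662 (mod 667)
333 = 256 + 64 + 8 + 4 + 1 in binary powers of 2.
So 4^333 ≡ 662 · 634 · 170 · 256 · 4 ≡ 179 (mod 667).
Squaring chain: 179; never reaches −1, so base 4 is a Miller–Rabin witness that 667 is composite.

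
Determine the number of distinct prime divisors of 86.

86 = 2 · 43
86 = 2 · 43, which has 2 distinct prime factors.

2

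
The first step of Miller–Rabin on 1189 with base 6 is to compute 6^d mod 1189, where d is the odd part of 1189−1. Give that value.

1189 − 1 = 1188 = 2^2 · 297, so d = 297.
6^1 ≡ 6 (mod 1189)
6^2 ≡ 6^2 = 36 ≡ 36 (mod 1189)
6^4 ≡ 36^2 = 1296 ≡ 107 (mod 1189)
6^8 ≡ 107^2 = 11449 ≡ 748 (mod 1189)
6^16 ≡ 748^2 = 559504 ≡ 674 (mod 1189)
6^32 ≡ 674^2 = 454276 ≡ 78 (mod 1189)
6^64 ≡ 78^2 = 6084 ≡ 139 (mod 1189)
6^128 ≡ 139^2 = 19321 ≡ 297 (mod 1189)
6^256 ≡ 297^2 = 88209 ≡ 223 (mod 1189)
297 = 256 + 32 + 8 + 1 in binary powers of 2.
So 6^297 ≡ 223 · 78 · 748 · 6 ≡ 477 (mod 1189).
Squaring chain: 477 → 430; never reaches −1, so base 6 is a Miller–Rabin witness that 1189 is composite.

477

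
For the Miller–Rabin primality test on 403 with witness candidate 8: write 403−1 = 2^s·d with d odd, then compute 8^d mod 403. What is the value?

8

403 − 1 = 402 = 2^1 · 201, so d = 201.
8^1 ≡ 8 (mod 403)
8^2 ≡ 8^2 = 64 ≡ 64 (mod 403)
8^4 ≡ 64^2 = 4096 ≡ 66 (mod 403)
8^8 ≡ 66^2 = 4356 ≡ 326 (mod 403)
8^16 ≡ 326^2 = 106276 ≡ 287 (mod 403)
8^32 ≡ 287^2 = 82369 ≡ 157 (mod 403)
8^64 ≡ 157^2 = 24649 ≡ 66 (mod 403)
8^128 ≡ 66^2 = 4356 ≡ 326 (mod 403)
201 = 128 + 64 + 8 + 1 in binary powers of 2.
So 8^201 ≡ 326 · 66 · 326 · 8 ≡ 8 (mod 403).
Squaring chain: 8; never reaches −1, so base 8 is a Miller–Rabin witness that 403 is composite.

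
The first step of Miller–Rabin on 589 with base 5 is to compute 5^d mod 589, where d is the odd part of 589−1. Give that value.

125

589 − 1 = 588 = 2^2 · 147, so d = 147.
5^1 ≡ 5 (mod 589)
5^2 ≡ 5^2 = 25 ≡ 25 (mod 589)
5^4 ≡ 25^2 = 625 ≡ 36 (mod 589)
5^8 ≡ 36^2 = 1296 ≡ 118 (mod 589)
5^16 ≡ 118^2 = 13924 ≡ 377 (mod 589)
5^32 ≡ 377^2 = 142129 ≡ 180 (mod 589)
5^64 ≡ 180^2 = 32400 ≡ 5 (mod 589)
5^128 ≡ 5^2 = 25 ≡ 25 (mod 589)
147 = 128 + 16 + 2 + 1 in binary powers of 2.
So 5^147 ≡ 25 · 377 · 25 · 5 ≡ 125 (mod 589).
Squaring chain: 125 → 311; never reaches −1, so base 5 is a Miller–Rabin witness that 589 is composite.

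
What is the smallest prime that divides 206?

2

206 is even: 2 divides it.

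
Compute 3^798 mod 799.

784

3^1 ≡ 3 (mod 799)
3^2 ≡ 3^2 = 9 ≡ 9 (mod 799)
3^4 ≡ 9^2 = 81 ≡ 81 (mod 799)
3^8 ≡ 81^2 = 6561 ≡ 169 (mod 799)
3^16 ≡ 169^2 = 28561 ≡ 596 (mod 799)
3^32 ≡ 596^2 = 355216 ≡ 460 (mod 799)
3^64 ≡ 460^2 = 211600 ≡ 664 (mod 799)
3^128 ≡ 664^2 = 440896 ≡ 647 (mod 799)
3^256 ≡ 647^2 = 418609 ≡ 732 (mod 799)
3^512 ≡ 732^2 = 535824 ≡ 494 (mod 799)
798 = 512 + 256 + 16 + 8 + 4 + 2 in binary powers of 2.
So 3^798 ≡ 494 · 732 · 596 · 169 · 81 · 9 ≡ 784 (mod 799).
Since 784 ≠ 1, base 3 is a Fermat witness: 799 is composite.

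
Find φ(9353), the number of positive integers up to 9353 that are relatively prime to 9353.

9108

Factor: 9353 = 47 · 199.
φ(9353) = (47−1) · (199−1) = 46 · 198 = 9108.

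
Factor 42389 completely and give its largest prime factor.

97

42389 = 19 · 2231
2231 = 23 · 97
97 is prime.
So 42389 = 19 · 23 · 97; the largest prime factor is 97.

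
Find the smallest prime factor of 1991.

1991 is odd.
Digit sum 20, not divisible by 3.
Ends in 1: not divisible by 5.
7: 1991 = 7·284 + 3
11: 1991 = 11·181

11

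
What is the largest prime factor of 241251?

59

241251 = 3 · 80417
80417 = 29 · 2773
2773 = 47 · 59
59 is prime.
So 241251 = 3 · 29 · 47 · 59; the largest prime factor is 59.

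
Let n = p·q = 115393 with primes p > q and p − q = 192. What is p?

449

Since p = q + 192, we have 115393 = q(q + 192), so q² + 192q − 115393 = 0.
Discriminant: 192² + 4·115393 = 36864 + 461572 = 498436; √498436 = 706.
q = (−192 + 706)/2 = 257, and p = q + 192 = 449.
Check: 257 · 449 = 115393.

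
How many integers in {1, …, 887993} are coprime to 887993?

854784

Factor: 887993 = 43 · 107 · 193.
φ(887993) = (43−1) · (107−1) · (193−1) = 42 · 106 · 192 = 854784.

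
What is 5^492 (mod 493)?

344

5^1 ≡ 5 (mod 493)
5^2 ≡ 5^2 = 25 ≡ 25 (mod 493)
5^4 ≡ 25^2 = 625 ≡ 132 (mod 493)
5^8 ≡ 132^2 = 17424 ≡ 169 (mod 493)
5^16 ≡ 169^2 = 28561 ≡ 460 (mod 493)
5^32 ≡ 460^2 = 211600 ≡ 103 (mod 493)
5^64 ≡ 103^2 = 10609 ≡ 256 (mod 493)
5^128 ≡ 256^2 = 65536 ≡ 460 (mod 493)
5^256 ≡ 460^2 = 211600 ≡ 103 (mod 493)
492 = 256 + 128 + 64 + 32 + 8 + 4 in binary powers of 2.
So 5^492 ≡ 103 · 460 · 256 · 103 · 169 · 132 ≡ 344 (mod 493).
Since 344 ≠ 1, base 5 is a Fermat witness: 493 is composite.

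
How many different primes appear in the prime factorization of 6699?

6699 = 3 · 2233
2233 = 7 · 319
319 = 11 · 29
6699 = 3 · 7 · 11 · 29, which has 4 distinct prime factors.

4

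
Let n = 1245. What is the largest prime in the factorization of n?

83

1245 = 3 · 415
415 = 5 · 83
83 is prime.
So 1245 = 3 · 5 · 83; the largest prime factor is 83.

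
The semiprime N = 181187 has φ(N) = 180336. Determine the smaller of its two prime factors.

409

φ(n) = (p−1)(q−1) = n − (p+q) + 1, so p + q = 181187 − 180336 + 1 = 852.
p and q are the roots of t² − 852t + 181187 = 0.
Discriminant: 852² − 4·181187 = 725904 − 724748 = 1156; √1156 = 34.
q = (852 − 34)/2 = 409, p = (852 + 34)/2 = 443.
Check: 409 · 443 = 181187.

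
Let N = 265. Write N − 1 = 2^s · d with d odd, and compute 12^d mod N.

265 − 1 = 264 = 2^3 · 33, so d = 33.
12^1 ≡ 12 (mod 265)
12^2 ≡ 12^2 = 144 ≡ 144 (mod 265)
12^4 ≡ 144^2 = 20736 ≡ 66 (mod 265)
12^8 ≡ 66^2 = 4356 ≡ 116 (mod 265)
12^16 ≡ 116^2 = 13456 ≡ 206 (mod 265)
12^32 ≡ 206^2 = 42436 ≡ 36 (mod 265)
33 = 32 + 1 in binary powers of 2.
So 12^33 ≡ 36 · 12 ≡ 167 (mod 265).
Squaring chain: 167 → 64 → 121; never reaches −1, so base 12 is a Miller–Rabin witness that 265 is composite.

167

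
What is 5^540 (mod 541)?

5^1 ≡ 5 (mod 541)
5^2 ≡ 5^2 = 25 ≡ 25 (mod 541)
5^4 ≡ 25^2 = 625 ≡ 84 (mod 541)
5^8 ≡ 84^2 = 7056 ≡ 23 (mod 541)
5^16 ≡ 23^2 = 529 ≡ 529 (mod 541)
5^32 ≡ 529^2 = 279841 ≡ 144 (mod 541)
5^64 ≡ 144^2 = 20736 ≡ 178 (mod 541)
5^128 ≡ 178^2 = 31684 ≡ 306 (mod 541)
5^256 ≡ 306^2 = 93636 ≡ 43 (mod 541)
5^512 ≡ 43^2 = 1849 ≡ 226 (mod 541)
540 = 512 + 16 + 8 + 4 in binary powers of 2.
So 5^540 ≡ 226 · 529 · 23 · 84 ≡ 1 (mod 541).
Since the result is 1, base 5 gives no evidence that 541 is composite.

1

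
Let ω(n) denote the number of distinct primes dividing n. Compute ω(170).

170 = 2 · 85
85 = 5 · 17
170 = 2 · 5 · 17, which has 3 distinct prime factors.

3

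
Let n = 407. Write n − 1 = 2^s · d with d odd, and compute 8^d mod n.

347

407 − 1 = 406 = 2^1 · 203, so d = 203.
8^1 ≡ 8 (mod 407)
8^2 ≡ 8^2 = 64 ≡ 64 (mod 407)
8^4 ≡ 64^2 = 4096 ≡ 26 (mod 407)
8^8 ≡ 26^2 = 676 ≡ 269 (mod 407)
8^16 ≡ 269^2 = 72361 ≡ 322 (mod 407)
8^32 ≡ 322^2 = 103684 ≡ 306 (mod 407)
8^64 ≡ 306^2 = 93636 ≡ 26 (mod 407)
8^128 ≡ 26^2 = 676 ≡ 269 (mod 407)
203 = 128 + 64 + 8 + 2 + 1 in binary powers of 2.
So 8^203 ≡ 269 · 26 · 269 · 64 · 8 ≡ 347 (mod 407).
Squaring chain: 347; never reaches −1, so base 8 is a Miller–Rabin witness that 407 is composite.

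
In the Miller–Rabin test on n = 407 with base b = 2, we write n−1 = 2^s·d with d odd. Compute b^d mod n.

407 − 1 = 406 = 2^1 · 203, so d = 203.
2^1 ≡ 2 (mod 407)
2^2 ≡ 2^2 = 4 ≡ 4 (mod 407)
2^4 ≡ 4^2 = 16 ≡ 16 (mod 407)
2^8 ≡ 16^2 = 256 ≡ 256 (mod 407)
2^16 ≡ 256^2 = 65536 ≡ 9 (mod 407)
2^32 ≡ 9^2 = 81 ≡ 81 (mod 407)
2^64 ≡ 81^2 = 6561 ≡ 49 (mod 407)
2^128 ≡ 49^2 = 2401 ≡ 366 (mod 407)
203 = 128 + 64 + 8 + 2 + 1 in binary powers of 2.
So 2^203 ≡ 366 · 49 · 256 · 4 · 2 ≡ 338 (mod 407).
Squaring chain: 338; never reaches −1, so base 2 is a Miller–Rabin witness that 407 is composite.

338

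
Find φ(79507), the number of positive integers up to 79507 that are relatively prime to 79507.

77658

Factor: 79507 = 43^3.
φ(79507) = 43^2·(43−1) = 77658.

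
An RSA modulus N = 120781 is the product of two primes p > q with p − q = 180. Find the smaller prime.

Since p = q + 180, we have 120781 = q(q + 180), so q² + 180q − 120781 = 0.
Discriminant: 180² + 4·120781 = 32400 + 483124 = 515524; √515524 = 718.
q = (−180 + 718)/2 = 269, and p = q + 180 = 449.
Check: 269 · 449 = 120781.

269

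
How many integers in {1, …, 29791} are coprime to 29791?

Factor: 29791 = 31^3.
φ(29791) = 31^2·(31−1) = 28830.

28830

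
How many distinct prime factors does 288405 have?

5

288405 = 3^2 · 32045
32045 = 5 · 6409
6409 = 13 · 493
493 = 17 · 29
288405 = 3^2 · 5 · 13 · 17 · 29, which has 5 distinct prime factors.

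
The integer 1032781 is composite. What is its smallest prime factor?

1032781 is odd.
Digit sum 22, not divisible by 3.
Ends in 1: not divisible by 5.
7: 1032781 = 7·147540 + 1
11: 1032781 = 11·93889 + 2
13: 1032781 = 13·79444 + 9
17: 1032781 = 17·60751 + 14
19: 1032781 = 19·54356 + 17
23: 1032781 = 23·44903 + 12
29: 1032781 = 29·35613 + 4
31: 1032781 = 31·33315 + 16
37: 1032781 = 37·27913

37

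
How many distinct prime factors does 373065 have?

373065 = 3 · 124355
124355 = 5 · 24871
24871 = 7 · 3553
3553 = 11 · 323
323 = 17 · 19
373065 = 3 · 5 · 7 · 11 · 17 · 19, which has 6 distinct prime factors.

6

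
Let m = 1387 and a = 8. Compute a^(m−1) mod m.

8^1 ≡ 8 (mod 1387)
8^2 ≡ 8^2 = 64 ≡ 64 (mod 1387)
8^4 ≡ 64^2 = 4096 ≡ 1322 (mod 1387)
8^8 ≡ 1322^2 = 1747684 ≡ 64 (mod 1387)
8^16 ≡ 64^2 = 4096 ≡ 1322 (mod 1387)
8^32 ≡ 1322^2 = 1747684 ≡ 64 (mod 1387)
8^64 ≡ 64^2 = 4096 ≡ 1322 (mod 1387)
8^128 ≡ 1322^2 = 1747684 ≡ 64 (mod 1387)
8^256 ≡ 64^2 = 4096 ≡ 1322 (mod 1387)
8^512 ≡ 1322^2 = 1747684 ≡ 64 (mod 1387)
8^1024 ≡ 64^2 = 4096 ≡ 1322 (mod 1387)
1386 = 1024 + 256 + 64 + 32 + 8 + 2 in binary powers of 2.
So 8^1386 ≡ 1322 · 1322 · 1322 · 64 · 64 · 64 ≡ 1 (mod 1387).
Since the result is 1, base 8 gives no evidence that 1387 is composite.

1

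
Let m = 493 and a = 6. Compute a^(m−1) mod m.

268

6^1 ≡ 6 (mod 493)
6^2 ≡ 6^2 = 36 ≡ 36 (mod 493)
6^4 ≡ 36^2 = 1296 ≡ 310 (mod 493)
6^8 ≡ 310^2 = 96100 ≡ 458 (mod 493)
6^16 ≡ 458^2 = 209764 ≡ 239 (mod 493)
6^32 ≡ 239^2 = 57121 ≡ 426 (mod 493)
6^64 ≡ 426^2 = 181476 ≡ 52 (mod 493)
6^128 ≡ 52^2 = 2704 ≡ 239 (mod 493)
6^256 ≡ 239^2 = 57121 ≡ 426 (mod 493)
492 = 256 + 128 + 64 + 32 + 8 + 4 in binary powers of 2.
So 6^492 ≡ 426 · 239 · 52 · 426 · 458 · 310 ≡ 268 (mod 493).
Since 268 ≠ 1, base 6 is a Fermat witness: 493 is composite.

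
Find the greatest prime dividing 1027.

1027 = 13 · 79
79 is prime.
So 1027 = 13 · 79; the largest prime factor is 79.

79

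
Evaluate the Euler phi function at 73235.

57600

Factor: 73235 = 5 · 97 · 151.
φ(73235) = (5−1) · (97−1) · (151−1) = 4 · 96 · 150 = 57600.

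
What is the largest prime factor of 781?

781 = 11 · 71
71 is prime.
So 781 = 11 · 71; the largest prime factor is 71.

71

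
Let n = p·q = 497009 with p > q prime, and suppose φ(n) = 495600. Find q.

φ(n) = (p−1)(q−1) = n − (p+q) + 1, so p + q = 497009 − 495600 + 1 = 1410.
p and q are the roots of t² − 1410t + 497009 = 0.
Discriminant: 1410² − 4·497009 = 1988100 − 1988036 = 64; √64 = 8.
q = (1410 − 8)/2 = 701, p = (1410 + 8)/2 = 709.
Check: 701 · 709 = 497009.

701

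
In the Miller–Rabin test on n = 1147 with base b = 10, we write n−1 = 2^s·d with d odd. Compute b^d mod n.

1000

1147 − 1 = 1146 = 2^1 · 573, so d = 573.
10^1 ≡ 10 (mod 1147)
10^2 ≡ 10^2 = 100 ≡ 100 (mod 1147)
10^4 ≡ 100^2 = 10000 ≡ 824 (mod 1147)
10^8 ≡ 824^2 = 678976 ≡ 1099 (mod 1147)
10^16 ≡ 1099^2 = 1207801 ≡ 10 (mod 1147)
10^32 ≡ 10^2 = 100 ≡ 100 (mod 1147)
10^64 ≡ 100^2 = 10000 ≡ 824 (mod 1147)
10^128 ≡ 824^2 = 678976 ≡ 1099 (mod 1147)
10^256 ≡ 1099^2 = 1207801 ≡ 10 (mod 1147)
10^512 ≡ 10^2 = 100 ≡ 100 (mod 1147)
573 = 512 + 32 + 16 + 8 + 4 + 1 in binary powers of 2.
So 10^573 ≡ 100 · 100 · 10 · 1099 · 824 · 10 ≡ 1000 (mod 1147).
Squaring chain: 1000; never reaches −1, so base 10 is a Miller–Rabin witness that 1147 is composite.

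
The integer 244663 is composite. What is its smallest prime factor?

244663 is odd.
Digit sum 25, not divisible by 3.
Ends in 3: not divisible by 5.
7: 244663 = 7·34951 + 6
11: 244663 = 11·22242 + 1
13: 244663 = 13·18820 + 3
17: 244663 = 17·14391 + 16
19: 244663 = 19·12877

19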